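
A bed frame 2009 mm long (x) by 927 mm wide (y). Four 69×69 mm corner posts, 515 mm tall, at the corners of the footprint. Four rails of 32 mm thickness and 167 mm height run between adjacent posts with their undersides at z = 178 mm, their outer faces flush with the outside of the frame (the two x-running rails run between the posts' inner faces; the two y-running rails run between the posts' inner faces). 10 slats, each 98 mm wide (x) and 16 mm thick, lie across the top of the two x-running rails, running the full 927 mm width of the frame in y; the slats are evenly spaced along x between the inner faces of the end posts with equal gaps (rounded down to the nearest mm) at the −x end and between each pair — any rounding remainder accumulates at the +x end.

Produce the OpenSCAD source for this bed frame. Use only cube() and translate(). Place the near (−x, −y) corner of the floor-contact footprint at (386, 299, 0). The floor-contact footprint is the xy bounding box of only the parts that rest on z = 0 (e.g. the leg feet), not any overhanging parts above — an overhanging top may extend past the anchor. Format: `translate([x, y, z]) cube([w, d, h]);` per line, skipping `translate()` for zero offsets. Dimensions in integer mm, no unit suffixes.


translate([386, 299, 0]) cube([69, 69, 515]);
translate([386, 1157, 0]) cube([69, 69, 515]);
translate([2326, 299, 0]) cube([69, 69, 515]);
translate([2326, 1157, 0]) cube([69, 69, 515]);
translate([455, 299, 178]) cube([1871, 32, 167]);
translate([455, 1194, 178]) cube([1871, 32, 167]);
translate([386, 368, 178]) cube([32, 789, 167]);
translate([2363, 368, 178]) cube([32, 789, 167]);
translate([536, 299, 345]) cube([98, 927, 16]);
translate([715, 299, 345]) cube([98, 927, 16]);
translate([894, 299, 345]) cube([98, 927, 16]);
translate([1073, 299, 345]) cube([98, 927, 16]);
translate([1252, 299, 345]) cube([98, 927, 16]);
translate([1431, 299, 345]) cube([98, 927, 16]);
translate([1610, 299, 345]) cube([98, 927, 16]);
translate([1789, 299, 345]) cube([98, 927, 16]);
translate([1968, 299, 345]) cube([98, 927, 16]);
translate([2147, 299, 345]) cube([98, 927, 16]);


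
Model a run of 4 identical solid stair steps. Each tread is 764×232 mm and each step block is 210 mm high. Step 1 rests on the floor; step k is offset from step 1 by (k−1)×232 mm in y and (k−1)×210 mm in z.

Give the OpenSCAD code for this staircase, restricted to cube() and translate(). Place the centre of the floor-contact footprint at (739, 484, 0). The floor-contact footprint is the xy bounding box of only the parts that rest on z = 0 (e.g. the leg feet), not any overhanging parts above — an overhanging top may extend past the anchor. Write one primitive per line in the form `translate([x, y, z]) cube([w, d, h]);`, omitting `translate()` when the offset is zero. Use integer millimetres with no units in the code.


translate([357, 368, 0]) cube([764, 232, 210]);
translate([357, 600, 210]) cube([764, 232, 210]);
translate([357, 832, 420]) cube([764, 232, 210]);
translate([357, 1064, 630]) cube([764, 232, 210]);


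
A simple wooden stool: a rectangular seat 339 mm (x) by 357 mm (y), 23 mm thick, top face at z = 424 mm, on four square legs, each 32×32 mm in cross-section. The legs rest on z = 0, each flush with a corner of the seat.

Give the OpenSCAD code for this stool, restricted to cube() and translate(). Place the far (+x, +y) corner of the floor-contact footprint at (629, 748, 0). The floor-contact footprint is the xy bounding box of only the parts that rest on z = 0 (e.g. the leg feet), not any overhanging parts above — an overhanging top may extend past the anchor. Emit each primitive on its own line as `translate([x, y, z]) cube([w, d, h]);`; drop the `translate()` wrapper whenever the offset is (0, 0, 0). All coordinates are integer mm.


// leg_h = 424 - 23 = 401
translate([290, 391, 401]) cube([339, 357, 23]);
translate([290, 391, 0]) cube([32, 32, 401]);
translate([597, 391, 0]) cube([32, 32, 401]);
translate([290, 716, 0]) cube([32, 32, 401]);
translate([597, 716, 0]) cube([32, 32, 401]);


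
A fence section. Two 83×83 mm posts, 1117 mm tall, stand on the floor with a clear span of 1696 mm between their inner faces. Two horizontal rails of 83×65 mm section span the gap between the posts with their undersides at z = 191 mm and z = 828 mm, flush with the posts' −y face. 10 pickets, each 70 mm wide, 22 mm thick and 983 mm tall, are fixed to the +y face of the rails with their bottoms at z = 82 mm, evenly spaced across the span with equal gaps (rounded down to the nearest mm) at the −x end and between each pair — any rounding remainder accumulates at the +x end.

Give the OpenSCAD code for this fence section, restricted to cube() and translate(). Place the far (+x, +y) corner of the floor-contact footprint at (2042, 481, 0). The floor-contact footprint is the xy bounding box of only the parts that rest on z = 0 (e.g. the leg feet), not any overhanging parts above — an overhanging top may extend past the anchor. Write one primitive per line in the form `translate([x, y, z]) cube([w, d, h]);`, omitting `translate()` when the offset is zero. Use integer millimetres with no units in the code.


translate([180, 398, 0]) cube([83, 83, 1117]);
translate([1959, 398, 0]) cube([83, 83, 1117]);
translate([263, 398, 191]) cube([1696, 83, 65]);
translate([263, 398, 828]) cube([1696, 83, 65]);
translate([353, 481, 82]) cube([70, 22, 983]);
translate([513, 481, 82]) cube([70, 22, 983]);
translate([673, 481, 82]) cube([70, 22, 983]);
translate([833, 481, 82]) cube([70, 22, 983]);
translate([993, 481, 82]) cube([70, 22, 983]);
translate([1153, 481, 82]) cube([70, 22, 983]);
translate([1313, 481, 82]) cube([70, 22, 983]);
translate([1473, 481, 82]) cube([70, 22, 983]);
translate([1633, 481, 82]) cube([70, 22, 983]);
translate([1793, 481, 82]) cube([70, 22, 983]);


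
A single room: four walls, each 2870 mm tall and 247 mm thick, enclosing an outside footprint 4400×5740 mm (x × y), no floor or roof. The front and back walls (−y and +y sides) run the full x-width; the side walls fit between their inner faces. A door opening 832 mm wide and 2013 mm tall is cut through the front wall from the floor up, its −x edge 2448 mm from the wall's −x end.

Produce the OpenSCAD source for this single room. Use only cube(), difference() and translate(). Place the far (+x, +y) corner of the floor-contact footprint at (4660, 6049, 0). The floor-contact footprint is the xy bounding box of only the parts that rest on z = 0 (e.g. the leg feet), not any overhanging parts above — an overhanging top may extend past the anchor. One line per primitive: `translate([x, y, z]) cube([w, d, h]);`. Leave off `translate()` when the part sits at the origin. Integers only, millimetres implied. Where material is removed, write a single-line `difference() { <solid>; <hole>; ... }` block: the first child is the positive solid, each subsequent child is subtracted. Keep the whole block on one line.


difference() { translate([260, 309, 0]) cube([4400, 247, 2870]); translate([2708, 309, 0]) cube([832, 247, 2013]); }
translate([260, 5802, 0]) cube([4400, 247, 2870]);
translate([260, 556, 0]) cube([247, 5246, 2870]);
translate([4413, 556, 0]) cube([247, 5246, 2870]);


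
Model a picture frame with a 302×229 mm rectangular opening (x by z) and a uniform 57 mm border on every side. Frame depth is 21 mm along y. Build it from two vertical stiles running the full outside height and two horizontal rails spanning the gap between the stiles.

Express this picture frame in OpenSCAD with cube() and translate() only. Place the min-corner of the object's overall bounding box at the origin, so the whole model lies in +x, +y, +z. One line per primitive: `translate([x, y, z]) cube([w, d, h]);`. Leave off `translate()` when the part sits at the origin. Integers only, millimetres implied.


cube([57, 21, 343]);
translate([359, 0, 0]) cube([57, 21, 343]);
translate([57, 0, 0]) cube([302, 21, 57]);
translate([57, 0, 286]) cube([302, 21, 57]);


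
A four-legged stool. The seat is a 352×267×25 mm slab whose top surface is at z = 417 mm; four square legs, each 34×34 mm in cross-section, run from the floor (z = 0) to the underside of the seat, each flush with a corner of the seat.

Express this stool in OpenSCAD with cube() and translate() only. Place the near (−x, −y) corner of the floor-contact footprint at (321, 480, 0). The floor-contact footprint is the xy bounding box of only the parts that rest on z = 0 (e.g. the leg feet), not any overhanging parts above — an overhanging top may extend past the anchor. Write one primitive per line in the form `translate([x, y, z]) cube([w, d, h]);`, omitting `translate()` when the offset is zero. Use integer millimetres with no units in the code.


// leg_h = 417 - 25 = 392
translate([321, 480, 392]) cube([352, 267, 25]);
translate([321, 480, 0]) cube([34, 34, 392]);
translate([639, 480, 0]) cube([34, 34, 392]);
translate([321, 713, 0]) cube([34, 34, 392]);
translate([639, 713, 0]) cube([34, 34, 392]);


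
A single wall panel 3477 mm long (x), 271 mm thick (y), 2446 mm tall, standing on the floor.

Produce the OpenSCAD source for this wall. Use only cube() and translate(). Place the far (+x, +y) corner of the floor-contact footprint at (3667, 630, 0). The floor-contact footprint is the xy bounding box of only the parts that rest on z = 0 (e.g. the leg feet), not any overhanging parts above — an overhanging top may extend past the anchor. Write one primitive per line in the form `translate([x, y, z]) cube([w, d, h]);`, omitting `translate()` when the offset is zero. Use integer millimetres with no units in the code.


translate([190, 359, 0]) cube([3477, 271, 2446]);


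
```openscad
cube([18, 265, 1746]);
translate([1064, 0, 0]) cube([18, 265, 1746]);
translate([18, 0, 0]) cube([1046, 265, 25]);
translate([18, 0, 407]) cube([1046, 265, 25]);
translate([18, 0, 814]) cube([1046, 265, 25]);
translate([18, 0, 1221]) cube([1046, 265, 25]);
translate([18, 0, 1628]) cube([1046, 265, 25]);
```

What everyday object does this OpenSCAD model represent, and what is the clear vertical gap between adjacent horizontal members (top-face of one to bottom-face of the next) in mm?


A bookshelf. The clear shelf gap is 382 mm.

Two tall side panels with 5 horizontal boards between them — a bookshelf. The first two shelf undersides are at z = 0 and z = 407; with shelf thickness 25, the clear gap is 407 − 0 − 25 = 382 mm.


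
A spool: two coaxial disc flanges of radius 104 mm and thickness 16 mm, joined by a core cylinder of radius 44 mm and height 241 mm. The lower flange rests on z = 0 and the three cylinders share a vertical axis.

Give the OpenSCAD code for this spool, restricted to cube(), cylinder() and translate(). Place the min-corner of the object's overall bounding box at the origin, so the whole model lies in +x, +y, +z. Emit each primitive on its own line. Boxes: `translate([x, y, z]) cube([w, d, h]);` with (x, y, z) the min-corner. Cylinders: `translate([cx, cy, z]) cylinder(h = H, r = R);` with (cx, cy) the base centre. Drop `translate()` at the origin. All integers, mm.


translate([104, 104, 0]) cylinder(h = 16, r = 104);
translate([104, 104, 16]) cylinder(h = 241, r = 44);
translate([104, 104, 257]) cylinder(h = 16, r = 104);


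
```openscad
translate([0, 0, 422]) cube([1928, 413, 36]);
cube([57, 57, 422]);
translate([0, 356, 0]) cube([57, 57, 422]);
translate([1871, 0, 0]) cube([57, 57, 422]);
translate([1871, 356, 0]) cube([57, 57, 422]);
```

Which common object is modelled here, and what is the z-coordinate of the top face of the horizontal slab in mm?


A bench. The seat-top height is 458 mm.

A long slab on four corner posts — a bench. The slab sits at z = 422 with thickness 36, so the top is 422 + 36 = 458 mm.


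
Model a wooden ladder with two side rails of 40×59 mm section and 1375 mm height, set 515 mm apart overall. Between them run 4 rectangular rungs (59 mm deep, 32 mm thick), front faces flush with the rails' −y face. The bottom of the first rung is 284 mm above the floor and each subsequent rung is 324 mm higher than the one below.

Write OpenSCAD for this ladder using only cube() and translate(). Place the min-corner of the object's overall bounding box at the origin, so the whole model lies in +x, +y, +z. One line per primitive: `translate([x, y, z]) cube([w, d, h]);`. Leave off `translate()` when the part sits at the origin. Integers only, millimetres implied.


cube([40, 59, 1375]);
translate([475, 0, 0]) cube([40, 59, 1375]);
translate([40, 0, 284]) cube([435, 59, 32]);
translate([40, 0, 608]) cube([435, 59, 32]);
translate([40, 0, 932]) cube([435, 59, 32]);
translate([40, 0, 1256]) cube([435, 59, 32]);


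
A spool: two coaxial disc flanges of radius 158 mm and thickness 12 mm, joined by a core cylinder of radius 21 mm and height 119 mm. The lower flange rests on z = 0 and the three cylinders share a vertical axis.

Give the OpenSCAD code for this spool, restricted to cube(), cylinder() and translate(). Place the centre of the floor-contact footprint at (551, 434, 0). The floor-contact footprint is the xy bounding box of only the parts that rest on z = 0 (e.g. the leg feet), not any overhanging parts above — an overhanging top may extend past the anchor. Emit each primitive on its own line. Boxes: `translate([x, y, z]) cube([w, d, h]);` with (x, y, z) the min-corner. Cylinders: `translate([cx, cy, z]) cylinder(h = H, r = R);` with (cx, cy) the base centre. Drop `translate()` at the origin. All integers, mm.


translate([551, 434, 0]) cylinder(h = 12, r = 158);
translate([551, 434, 12]) cylinder(h = 119, r = 21);
translate([551, 434, 131]) cylinder(h = 12, r = 158);


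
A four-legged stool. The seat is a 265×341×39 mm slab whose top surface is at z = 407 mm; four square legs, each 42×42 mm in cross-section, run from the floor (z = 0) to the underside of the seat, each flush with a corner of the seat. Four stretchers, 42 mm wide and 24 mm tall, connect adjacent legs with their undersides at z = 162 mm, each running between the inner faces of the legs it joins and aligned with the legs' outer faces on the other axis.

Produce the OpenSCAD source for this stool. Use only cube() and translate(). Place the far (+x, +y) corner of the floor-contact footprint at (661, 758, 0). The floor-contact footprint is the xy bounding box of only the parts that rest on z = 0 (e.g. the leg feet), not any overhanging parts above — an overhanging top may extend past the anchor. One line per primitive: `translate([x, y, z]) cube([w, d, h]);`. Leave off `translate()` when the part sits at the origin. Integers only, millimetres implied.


// leg_h = 407 - 39 = 368
// stretcher span = 265 - 2*42 = 181
translate([396, 417, 368]) cube([265, 341, 39]);
translate([396, 417, 0]) cube([42, 42, 368]);
translate([619, 417, 0]) cube([42, 42, 368]);
translate([396, 716, 0]) cube([42, 42, 368]);
translate([619, 716, 0]) cube([42, 42, 368]);
translate([438, 417, 162]) cube([181, 42, 24]);
translate([438, 716, 162]) cube([181, 42, 24]);
translate([396, 459, 162]) cube([42, 257, 24]);
translate([619, 459, 162]) cube([42, 257, 24]);


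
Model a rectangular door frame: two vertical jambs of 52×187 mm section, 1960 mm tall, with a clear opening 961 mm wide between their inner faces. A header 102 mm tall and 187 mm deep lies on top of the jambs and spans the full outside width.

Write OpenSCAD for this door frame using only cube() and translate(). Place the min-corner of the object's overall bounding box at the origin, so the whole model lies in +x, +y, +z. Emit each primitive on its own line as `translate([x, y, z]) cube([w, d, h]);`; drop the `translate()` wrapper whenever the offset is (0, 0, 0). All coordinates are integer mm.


cube([52, 187, 1960]);
translate([1013, 0, 0]) cube([52, 187, 1960]);
translate([0, 0, 1960]) cube([1065, 187, 102]);


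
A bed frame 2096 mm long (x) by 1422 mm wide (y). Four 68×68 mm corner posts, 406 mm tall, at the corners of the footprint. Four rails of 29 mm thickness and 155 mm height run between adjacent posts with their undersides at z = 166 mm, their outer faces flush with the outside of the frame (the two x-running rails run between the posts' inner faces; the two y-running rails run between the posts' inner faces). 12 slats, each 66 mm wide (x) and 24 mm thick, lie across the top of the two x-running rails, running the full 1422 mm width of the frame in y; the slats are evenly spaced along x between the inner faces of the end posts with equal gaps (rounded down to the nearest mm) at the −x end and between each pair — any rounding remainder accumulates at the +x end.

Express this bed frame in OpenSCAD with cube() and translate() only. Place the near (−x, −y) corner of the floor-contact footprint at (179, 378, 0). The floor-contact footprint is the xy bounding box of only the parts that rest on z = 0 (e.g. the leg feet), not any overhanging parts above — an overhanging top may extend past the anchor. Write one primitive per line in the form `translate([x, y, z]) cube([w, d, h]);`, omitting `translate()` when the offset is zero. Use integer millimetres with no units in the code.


translate([179, 378, 0]) cube([68, 68, 406]);
translate([179, 1732, 0]) cube([68, 68, 406]);
translate([2207, 378, 0]) cube([68, 68, 406]);
translate([2207, 1732, 0]) cube([68, 68, 406]);
translate([247, 378, 166]) cube([1960, 29, 155]);
translate([247, 1771, 166]) cube([1960, 29, 155]);
translate([179, 446, 166]) cube([29, 1286, 155]);
translate([2246, 446, 166]) cube([29, 1286, 155]);
translate([336, 378, 321]) cube([66, 1422, 24]);
translate([491, 378, 321]) cube([66, 1422, 24]);
translate([646, 378, 321]) cube([66, 1422, 24]);
translate([801, 378, 321]) cube([66, 1422, 24]);
translate([956, 378, 321]) cube([66, 1422, 24]);
translate([1111, 378, 321]) cube([66, 1422, 24]);
translate([1266, 378, 321]) cube([66, 1422, 24]);
translate([1421, 378, 321]) cube([66, 1422, 24]);
translate([1576, 378, 321]) cube([66, 1422, 24]);
translate([1731, 378, 321]) cube([66, 1422, 24]);
translate([1886, 378, 321]) cube([66, 1422, 24]);
translate([2041, 378, 321]) cube([66, 1422, 24]);


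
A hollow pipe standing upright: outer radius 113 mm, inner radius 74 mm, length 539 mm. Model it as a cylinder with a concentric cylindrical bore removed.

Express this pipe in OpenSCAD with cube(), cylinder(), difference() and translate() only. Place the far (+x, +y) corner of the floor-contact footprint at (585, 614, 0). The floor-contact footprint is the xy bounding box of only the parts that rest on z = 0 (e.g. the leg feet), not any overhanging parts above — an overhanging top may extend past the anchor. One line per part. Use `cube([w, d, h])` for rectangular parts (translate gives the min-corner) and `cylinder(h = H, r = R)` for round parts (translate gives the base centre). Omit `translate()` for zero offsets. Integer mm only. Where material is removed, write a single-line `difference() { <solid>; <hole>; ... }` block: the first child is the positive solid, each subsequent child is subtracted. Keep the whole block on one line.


difference() { translate([472, 501, 0]) cylinder(h = 539, r = 113); translate([472, 501, 0]) cylinder(h = 539, r = 74); }


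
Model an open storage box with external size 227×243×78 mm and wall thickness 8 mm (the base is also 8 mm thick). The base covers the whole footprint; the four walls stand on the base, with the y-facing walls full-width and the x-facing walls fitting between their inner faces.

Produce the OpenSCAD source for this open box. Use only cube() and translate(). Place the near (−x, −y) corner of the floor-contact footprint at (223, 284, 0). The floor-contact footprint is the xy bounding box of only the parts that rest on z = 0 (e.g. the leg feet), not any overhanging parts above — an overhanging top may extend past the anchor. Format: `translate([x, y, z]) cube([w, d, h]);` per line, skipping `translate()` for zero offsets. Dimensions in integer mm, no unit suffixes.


translate([223, 284, 0]) cube([227, 243, 8]);
translate([223, 284, 8]) cube([227, 8, 70]);
translate([223, 519, 8]) cube([227, 8, 70]);
translate([223, 292, 8]) cube([8, 227, 70]);
translate([442, 292, 8]) cube([8, 227, 70]);


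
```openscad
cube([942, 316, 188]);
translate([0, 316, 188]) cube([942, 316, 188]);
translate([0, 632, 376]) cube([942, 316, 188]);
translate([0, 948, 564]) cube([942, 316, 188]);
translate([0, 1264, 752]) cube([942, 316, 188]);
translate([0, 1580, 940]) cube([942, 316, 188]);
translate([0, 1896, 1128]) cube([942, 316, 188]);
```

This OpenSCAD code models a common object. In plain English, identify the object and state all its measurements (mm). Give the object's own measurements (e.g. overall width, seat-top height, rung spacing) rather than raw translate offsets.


A straight staircase of 7 solid steps. Each step is 942 mm wide (x), 316 mm deep (y, the going) and 188 mm tall (the rise). The first step rests on the floor; each subsequent step sits one going further in +y and one rise higher in +z, directly behind and above the previous step with no overlap.


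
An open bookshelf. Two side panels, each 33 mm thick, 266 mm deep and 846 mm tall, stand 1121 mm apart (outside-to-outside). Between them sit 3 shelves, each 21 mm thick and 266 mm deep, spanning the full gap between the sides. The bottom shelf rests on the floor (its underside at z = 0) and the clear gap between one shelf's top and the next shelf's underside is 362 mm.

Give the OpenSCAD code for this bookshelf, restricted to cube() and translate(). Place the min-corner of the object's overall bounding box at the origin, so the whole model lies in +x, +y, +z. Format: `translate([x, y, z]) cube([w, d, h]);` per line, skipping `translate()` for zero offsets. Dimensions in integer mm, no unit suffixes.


cube([33, 266, 846]);
translate([1088, 0, 0]) cube([33, 266, 846]);
translate([33, 0, 0]) cube([1055, 266, 21]);
translate([33, 0, 383]) cube([1055, 266, 21]);
translate([33, 0, 766]) cube([1055, 266, 21]);


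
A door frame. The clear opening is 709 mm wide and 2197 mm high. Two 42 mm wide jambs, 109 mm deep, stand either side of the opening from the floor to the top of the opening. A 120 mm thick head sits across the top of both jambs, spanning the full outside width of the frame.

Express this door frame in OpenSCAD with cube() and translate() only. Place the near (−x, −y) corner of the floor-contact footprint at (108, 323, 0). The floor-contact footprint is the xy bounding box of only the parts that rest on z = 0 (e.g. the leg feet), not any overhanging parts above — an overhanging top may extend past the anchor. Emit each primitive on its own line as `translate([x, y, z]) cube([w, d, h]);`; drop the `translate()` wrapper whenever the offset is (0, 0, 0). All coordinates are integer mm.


translate([108, 323, 0]) cube([42, 109, 2197]);
translate([859, 323, 0]) cube([42, 109, 2197]);
translate([108, 323, 2197]) cube([793, 109, 120]);


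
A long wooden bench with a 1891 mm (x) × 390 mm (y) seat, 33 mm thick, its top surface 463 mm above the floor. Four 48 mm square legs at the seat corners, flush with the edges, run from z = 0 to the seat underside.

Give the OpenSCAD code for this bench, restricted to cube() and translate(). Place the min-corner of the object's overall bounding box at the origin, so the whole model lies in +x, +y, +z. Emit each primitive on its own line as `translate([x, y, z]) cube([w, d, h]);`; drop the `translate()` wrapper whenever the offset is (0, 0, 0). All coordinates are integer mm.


translate([0, 0, 430]) cube([1891, 390, 33]);
cube([48, 48, 430]);
translate([0, 342, 0]) cube([48, 48, 430]);
translate([1843, 0, 0]) cube([48, 48, 430]);
translate([1843, 342, 0]) cube([48, 48, 430]);


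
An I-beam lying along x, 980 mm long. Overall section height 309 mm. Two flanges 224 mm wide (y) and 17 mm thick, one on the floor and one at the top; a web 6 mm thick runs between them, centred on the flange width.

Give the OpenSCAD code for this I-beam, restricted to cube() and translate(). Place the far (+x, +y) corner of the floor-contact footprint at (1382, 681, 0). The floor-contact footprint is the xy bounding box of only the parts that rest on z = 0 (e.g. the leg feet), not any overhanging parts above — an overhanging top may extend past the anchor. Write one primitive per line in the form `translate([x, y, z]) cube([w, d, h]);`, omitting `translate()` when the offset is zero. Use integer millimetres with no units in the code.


translate([402, 457, 0]) cube([980, 224, 17]);
translate([402, 566, 17]) cube([980, 6, 275]);
translate([402, 457, 292]) cube([980, 224, 17]);


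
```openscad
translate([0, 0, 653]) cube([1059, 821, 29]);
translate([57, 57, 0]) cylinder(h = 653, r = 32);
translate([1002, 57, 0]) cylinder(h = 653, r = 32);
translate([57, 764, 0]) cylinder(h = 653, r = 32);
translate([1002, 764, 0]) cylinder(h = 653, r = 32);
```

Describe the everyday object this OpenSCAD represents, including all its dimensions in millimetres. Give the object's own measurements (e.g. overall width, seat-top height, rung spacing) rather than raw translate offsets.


A table: top 1059 mm (x) × 821 mm (y), 29 mm thick, upper face at z = 682 mm, on four round legs of 64 mm diameter, each leg's bounding box inset 25 mm from the nearest pair of top edges from z = 0 to the bottom of the top.


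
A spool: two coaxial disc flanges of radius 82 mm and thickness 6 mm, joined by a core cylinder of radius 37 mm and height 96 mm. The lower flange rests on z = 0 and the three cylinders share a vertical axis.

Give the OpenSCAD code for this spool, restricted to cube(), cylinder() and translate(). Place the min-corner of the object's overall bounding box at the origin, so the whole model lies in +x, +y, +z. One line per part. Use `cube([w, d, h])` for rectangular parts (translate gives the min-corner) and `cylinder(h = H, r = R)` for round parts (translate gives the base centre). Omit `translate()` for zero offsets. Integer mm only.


translate([82, 82, 0]) cylinder(h = 6, r = 82);
translate([82, 82, 6]) cylinder(h = 96, r = 37);
translate([82, 82, 102]) cylinder(h = 6, r = 82);


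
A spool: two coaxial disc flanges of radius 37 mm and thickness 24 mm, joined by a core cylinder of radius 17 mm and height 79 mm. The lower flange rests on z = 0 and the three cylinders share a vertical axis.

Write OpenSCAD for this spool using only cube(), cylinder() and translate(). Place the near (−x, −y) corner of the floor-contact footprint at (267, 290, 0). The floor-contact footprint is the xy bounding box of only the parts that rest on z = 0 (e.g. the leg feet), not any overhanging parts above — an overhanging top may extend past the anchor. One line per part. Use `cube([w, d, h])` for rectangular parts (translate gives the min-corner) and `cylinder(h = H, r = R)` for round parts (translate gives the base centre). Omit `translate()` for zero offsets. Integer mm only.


translate([304, 327, 0]) cylinder(h = 24, r = 37);
translate([304, 327, 24]) cylinder(h = 79, r = 17);
translate([304, 327, 103]) cylinder(h = 24, r = 37);


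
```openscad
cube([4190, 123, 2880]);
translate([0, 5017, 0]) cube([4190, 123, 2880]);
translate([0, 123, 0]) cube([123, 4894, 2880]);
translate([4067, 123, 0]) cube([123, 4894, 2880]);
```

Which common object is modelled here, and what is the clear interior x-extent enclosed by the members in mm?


A house (or room) frame. The interior width is 3944 mm.

Four 2880 mm walls enclosing a rectangle with no floor or roof — a room or house frame. Outside width is 4190 mm and wall thickness is 123 mm, so the interior width is 4190 − 2 × 123 = 3944 mm.


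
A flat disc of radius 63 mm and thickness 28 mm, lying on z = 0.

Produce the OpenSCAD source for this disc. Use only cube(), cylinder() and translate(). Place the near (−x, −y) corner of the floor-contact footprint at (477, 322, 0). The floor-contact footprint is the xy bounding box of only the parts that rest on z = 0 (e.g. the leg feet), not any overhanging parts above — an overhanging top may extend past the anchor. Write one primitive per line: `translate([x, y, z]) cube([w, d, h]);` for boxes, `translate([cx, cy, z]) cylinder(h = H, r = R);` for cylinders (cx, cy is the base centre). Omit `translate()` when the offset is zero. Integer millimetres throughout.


translate([540, 385, 0]) cylinder(h = 28, r = 63);


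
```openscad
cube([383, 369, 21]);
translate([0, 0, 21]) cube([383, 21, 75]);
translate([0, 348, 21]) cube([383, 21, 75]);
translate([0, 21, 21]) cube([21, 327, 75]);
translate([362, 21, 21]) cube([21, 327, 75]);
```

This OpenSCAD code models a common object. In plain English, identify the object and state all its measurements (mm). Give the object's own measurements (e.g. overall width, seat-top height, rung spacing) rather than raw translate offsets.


An open-topped rectangular box: outside dimensions 383×369×96 mm, with a uniform wall and base thickness of 21 mm. The base is a full 383×369 slab on the floor; four walls sit on top of the base. The front and back walls (the −y and +y sides) span the full width; the two side walls fit between them.


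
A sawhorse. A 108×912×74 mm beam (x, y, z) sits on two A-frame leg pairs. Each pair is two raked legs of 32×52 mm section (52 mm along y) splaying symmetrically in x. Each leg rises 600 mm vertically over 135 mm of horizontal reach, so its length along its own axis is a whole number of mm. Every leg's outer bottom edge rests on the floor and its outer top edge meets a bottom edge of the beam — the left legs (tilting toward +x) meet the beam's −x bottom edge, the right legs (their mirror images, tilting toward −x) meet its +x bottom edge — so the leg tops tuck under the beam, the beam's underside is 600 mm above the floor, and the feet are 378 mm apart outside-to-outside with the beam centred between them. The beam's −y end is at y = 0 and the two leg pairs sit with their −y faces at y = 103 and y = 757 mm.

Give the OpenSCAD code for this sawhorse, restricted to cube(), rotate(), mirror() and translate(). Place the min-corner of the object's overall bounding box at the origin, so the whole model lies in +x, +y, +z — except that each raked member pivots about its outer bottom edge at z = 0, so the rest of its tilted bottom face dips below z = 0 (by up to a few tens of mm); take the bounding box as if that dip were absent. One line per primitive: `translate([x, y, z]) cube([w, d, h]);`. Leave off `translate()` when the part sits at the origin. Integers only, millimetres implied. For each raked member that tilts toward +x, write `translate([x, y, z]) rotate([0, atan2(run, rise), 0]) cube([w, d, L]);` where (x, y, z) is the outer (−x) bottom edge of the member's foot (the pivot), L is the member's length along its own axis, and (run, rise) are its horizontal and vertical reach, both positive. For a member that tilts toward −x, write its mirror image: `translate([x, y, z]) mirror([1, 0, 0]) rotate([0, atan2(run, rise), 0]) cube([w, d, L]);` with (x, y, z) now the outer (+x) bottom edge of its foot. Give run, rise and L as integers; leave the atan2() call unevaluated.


translate([135, 0, 600]) cube([108, 912, 74]);
translate([0, 103, 0]) rotate([0, atan2(135, 600), 0]) cube([32, 52, 615]);
translate([378, 103, 0]) mirror([1, 0, 0]) rotate([0, atan2(135, 600), 0]) cube([32, 52, 615]);
translate([0, 757, 0]) rotate([0, atan2(135, 600), 0]) cube([32, 52, 615]);
translate([378, 757, 0]) mirror([1, 0, 0]) rotate([0, atan2(135, 600), 0]) cube([32, 52, 615]);


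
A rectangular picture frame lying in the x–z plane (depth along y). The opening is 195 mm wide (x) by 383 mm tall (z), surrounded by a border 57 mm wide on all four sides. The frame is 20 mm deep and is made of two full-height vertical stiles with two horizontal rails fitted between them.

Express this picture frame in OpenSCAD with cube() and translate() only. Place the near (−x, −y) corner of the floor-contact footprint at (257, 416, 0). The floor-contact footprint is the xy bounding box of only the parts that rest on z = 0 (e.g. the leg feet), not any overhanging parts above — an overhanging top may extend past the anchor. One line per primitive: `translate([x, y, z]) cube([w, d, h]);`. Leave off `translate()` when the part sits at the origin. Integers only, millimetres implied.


translate([257, 416, 0]) cube([57, 20, 497]);
translate([509, 416, 0]) cube([57, 20, 497]);
translate([314, 416, 0]) cube([195, 20, 57]);
translate([314, 416, 440]) cube([195, 20, 57]);


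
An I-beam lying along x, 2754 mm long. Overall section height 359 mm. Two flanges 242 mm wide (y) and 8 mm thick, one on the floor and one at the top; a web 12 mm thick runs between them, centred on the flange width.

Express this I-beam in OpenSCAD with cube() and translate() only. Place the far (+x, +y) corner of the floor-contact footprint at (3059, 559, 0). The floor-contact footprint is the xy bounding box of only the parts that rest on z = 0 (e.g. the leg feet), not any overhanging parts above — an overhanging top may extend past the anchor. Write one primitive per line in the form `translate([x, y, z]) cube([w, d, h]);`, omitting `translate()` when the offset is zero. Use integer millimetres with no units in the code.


translate([305, 317, 0]) cube([2754, 242, 8]);
translate([305, 432, 8]) cube([2754, 12, 343]);
translate([305, 317, 351]) cube([2754, 242, 8]);


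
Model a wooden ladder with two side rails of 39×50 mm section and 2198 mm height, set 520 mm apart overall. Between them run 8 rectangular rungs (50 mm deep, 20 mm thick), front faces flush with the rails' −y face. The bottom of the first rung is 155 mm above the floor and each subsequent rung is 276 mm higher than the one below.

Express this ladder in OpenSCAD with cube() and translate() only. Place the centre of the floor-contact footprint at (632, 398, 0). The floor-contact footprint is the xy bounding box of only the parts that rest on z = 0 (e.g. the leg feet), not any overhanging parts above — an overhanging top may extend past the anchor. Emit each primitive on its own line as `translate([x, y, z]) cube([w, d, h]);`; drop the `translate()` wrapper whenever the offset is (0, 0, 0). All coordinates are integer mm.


translate([372, 373, 0]) cube([39, 50, 2198]);
translate([853, 373, 0]) cube([39, 50, 2198]);
translate([411, 373, 155]) cube([442, 50, 20]);
translate([411, 373, 431]) cube([442, 50, 20]);
translate([411, 373, 707]) cube([442, 50, 20]);
translate([411, 373, 983]) cube([442, 50, 20]);
translate([411, 373, 1259]) cube([442, 50, 20]);
translate([411, 373, 1535]) cube([442, 50, 20]);
translate([411, 373, 1811]) cube([442, 50, 20]);
translate([411, 373, 2087]) cube([442, 50, 20]);


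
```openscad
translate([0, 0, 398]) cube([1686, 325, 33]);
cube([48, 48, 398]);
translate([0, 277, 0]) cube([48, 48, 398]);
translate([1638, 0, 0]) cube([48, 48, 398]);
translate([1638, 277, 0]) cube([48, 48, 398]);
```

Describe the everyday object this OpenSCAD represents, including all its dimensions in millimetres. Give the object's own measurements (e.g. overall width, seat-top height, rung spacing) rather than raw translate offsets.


A long wooden bench with a 1686 mm (x) × 325 mm (y) seat, 33 mm thick, its top surface 431 mm above the floor. Four 48 mm square legs at the seat corners, flush with the edges, run from z = 0 to the seat underside.


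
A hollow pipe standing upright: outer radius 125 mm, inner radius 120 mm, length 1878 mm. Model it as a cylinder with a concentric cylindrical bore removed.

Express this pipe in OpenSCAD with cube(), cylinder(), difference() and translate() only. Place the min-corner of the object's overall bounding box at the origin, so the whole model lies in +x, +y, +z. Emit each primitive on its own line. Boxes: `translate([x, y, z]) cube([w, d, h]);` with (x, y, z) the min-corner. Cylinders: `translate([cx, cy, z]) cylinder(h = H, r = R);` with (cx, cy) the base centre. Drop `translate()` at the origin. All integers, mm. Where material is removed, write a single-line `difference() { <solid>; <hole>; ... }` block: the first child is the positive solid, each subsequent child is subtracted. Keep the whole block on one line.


difference() { translate([125, 125, 0]) cylinder(h = 1878, r = 125); translate([125, 125, 0]) cylinder(h = 1878, r = 120); }


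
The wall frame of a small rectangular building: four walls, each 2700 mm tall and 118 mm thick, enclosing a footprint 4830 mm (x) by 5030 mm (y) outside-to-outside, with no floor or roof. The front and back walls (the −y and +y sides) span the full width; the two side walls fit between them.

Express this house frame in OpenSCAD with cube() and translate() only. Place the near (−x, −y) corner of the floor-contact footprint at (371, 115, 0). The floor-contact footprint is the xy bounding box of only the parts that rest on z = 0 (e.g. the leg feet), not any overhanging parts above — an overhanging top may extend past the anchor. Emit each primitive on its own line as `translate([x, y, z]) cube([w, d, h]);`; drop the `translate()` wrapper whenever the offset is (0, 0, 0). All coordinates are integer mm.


translate([371, 115, 0]) cube([4830, 118, 2700]);
translate([371, 5027, 0]) cube([4830, 118, 2700]);
translate([371, 233, 0]) cube([118, 4794, 2700]);
translate([5083, 233, 0]) cube([118, 4794, 2700]);


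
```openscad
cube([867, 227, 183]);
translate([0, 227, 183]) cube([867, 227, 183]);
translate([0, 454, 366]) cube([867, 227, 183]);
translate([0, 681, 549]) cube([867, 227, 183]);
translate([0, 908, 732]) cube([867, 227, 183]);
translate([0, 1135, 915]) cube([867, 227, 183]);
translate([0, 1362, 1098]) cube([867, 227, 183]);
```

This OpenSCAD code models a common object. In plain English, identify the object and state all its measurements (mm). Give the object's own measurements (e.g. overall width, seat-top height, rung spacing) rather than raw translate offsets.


A straight staircase of 7 solid steps. Each step is 867 mm wide (x), 227 mm deep (y, the going) and 183 mm tall (the rise). The first step rests on the floor; each subsequent step sits one going further in +y and one rise higher in +z, directly behind and above the previous step with no overlap.


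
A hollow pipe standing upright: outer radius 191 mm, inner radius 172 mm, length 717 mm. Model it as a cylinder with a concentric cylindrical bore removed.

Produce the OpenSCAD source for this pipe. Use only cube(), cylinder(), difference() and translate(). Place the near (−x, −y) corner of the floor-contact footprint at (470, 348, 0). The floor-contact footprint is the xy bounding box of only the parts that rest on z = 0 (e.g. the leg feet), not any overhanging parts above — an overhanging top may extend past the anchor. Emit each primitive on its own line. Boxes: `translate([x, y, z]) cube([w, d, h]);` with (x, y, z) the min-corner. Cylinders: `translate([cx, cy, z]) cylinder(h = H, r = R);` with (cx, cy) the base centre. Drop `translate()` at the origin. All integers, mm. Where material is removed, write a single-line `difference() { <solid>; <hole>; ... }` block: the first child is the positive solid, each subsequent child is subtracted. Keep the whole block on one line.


difference() { translate([661, 539, 0]) cylinder(h = 717, r = 191); translate([661, 539, 0]) cylinder(h = 717, r = 172); }


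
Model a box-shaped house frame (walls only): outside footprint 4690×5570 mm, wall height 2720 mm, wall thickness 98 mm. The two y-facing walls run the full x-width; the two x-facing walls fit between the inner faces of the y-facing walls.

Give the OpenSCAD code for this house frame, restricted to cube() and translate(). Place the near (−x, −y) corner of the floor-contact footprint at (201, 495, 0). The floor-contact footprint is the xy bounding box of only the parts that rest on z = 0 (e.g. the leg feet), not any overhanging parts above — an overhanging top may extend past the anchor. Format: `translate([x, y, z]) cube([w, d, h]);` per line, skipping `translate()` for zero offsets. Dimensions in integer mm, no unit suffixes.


translate([201, 495, 0]) cube([4690, 98, 2720]);
translate([201, 5967, 0]) cube([4690, 98, 2720]);
translate([201, 593, 0]) cube([98, 5374, 2720]);
translate([4793, 593, 0]) cube([98, 5374, 2720]);
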